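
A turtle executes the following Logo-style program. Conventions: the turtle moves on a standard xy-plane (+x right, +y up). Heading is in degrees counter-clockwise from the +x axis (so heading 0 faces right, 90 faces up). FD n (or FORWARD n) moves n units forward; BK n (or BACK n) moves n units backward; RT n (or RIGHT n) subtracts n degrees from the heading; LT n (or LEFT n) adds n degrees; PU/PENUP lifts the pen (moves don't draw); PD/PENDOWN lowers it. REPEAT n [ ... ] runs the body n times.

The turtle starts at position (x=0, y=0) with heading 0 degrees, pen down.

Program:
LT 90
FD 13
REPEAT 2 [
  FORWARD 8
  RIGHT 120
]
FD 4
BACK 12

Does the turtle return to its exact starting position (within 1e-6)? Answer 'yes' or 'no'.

Answer: no

Derivation:
Executing turtle program step by step:
Start: pos=(0,0), heading=0, pen down
LT 90: heading 0 -> 90
FD 13: (0,0) -> (0,13) [heading=90, draw]
REPEAT 2 [
  -- iteration 1/2 --
  FD 8: (0,13) -> (0,21) [heading=90, draw]
  RT 120: heading 90 -> 330
  -- iteration 2/2 --
  FD 8: (0,21) -> (6.928,17) [heading=330, draw]
  RT 120: heading 330 -> 210
]
FD 4: (6.928,17) -> (3.464,15) [heading=210, draw]
BK 12: (3.464,15) -> (13.856,21) [heading=210, draw]
Final: pos=(13.856,21), heading=210, 5 segment(s) drawn

Start position: (0, 0)
Final position: (13.856, 21)
Distance = 25.159; >= 1e-6 -> NOT closed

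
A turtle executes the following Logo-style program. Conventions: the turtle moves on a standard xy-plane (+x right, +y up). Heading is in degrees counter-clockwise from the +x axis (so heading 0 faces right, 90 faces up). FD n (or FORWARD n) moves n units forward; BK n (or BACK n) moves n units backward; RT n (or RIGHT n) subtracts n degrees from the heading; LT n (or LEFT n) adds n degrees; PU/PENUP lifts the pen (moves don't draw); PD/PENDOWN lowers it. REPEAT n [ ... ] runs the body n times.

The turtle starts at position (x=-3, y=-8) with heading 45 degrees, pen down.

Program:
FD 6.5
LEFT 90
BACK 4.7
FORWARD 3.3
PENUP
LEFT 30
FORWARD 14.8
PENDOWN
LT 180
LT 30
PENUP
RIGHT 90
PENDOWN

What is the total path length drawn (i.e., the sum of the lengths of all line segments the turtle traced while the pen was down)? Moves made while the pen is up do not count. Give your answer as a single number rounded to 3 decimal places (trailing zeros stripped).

Executing turtle program step by step:
Start: pos=(-3,-8), heading=45, pen down
FD 6.5: (-3,-8) -> (1.596,-3.404) [heading=45, draw]
LT 90: heading 45 -> 135
BK 4.7: (1.596,-3.404) -> (4.92,-6.727) [heading=135, draw]
FD 3.3: (4.92,-6.727) -> (2.586,-4.394) [heading=135, draw]
PU: pen up
LT 30: heading 135 -> 165
FD 14.8: (2.586,-4.394) -> (-11.71,-0.563) [heading=165, move]
PD: pen down
LT 180: heading 165 -> 345
LT 30: heading 345 -> 15
PU: pen up
RT 90: heading 15 -> 285
PD: pen down
Final: pos=(-11.71,-0.563), heading=285, 3 segment(s) drawn

Segment lengths:
  seg 1: (-3,-8) -> (1.596,-3.404), length = 6.5
  seg 2: (1.596,-3.404) -> (4.92,-6.727), length = 4.7
  seg 3: (4.92,-6.727) -> (2.586,-4.394), length = 3.3
Total = 14.5

Answer: 14.5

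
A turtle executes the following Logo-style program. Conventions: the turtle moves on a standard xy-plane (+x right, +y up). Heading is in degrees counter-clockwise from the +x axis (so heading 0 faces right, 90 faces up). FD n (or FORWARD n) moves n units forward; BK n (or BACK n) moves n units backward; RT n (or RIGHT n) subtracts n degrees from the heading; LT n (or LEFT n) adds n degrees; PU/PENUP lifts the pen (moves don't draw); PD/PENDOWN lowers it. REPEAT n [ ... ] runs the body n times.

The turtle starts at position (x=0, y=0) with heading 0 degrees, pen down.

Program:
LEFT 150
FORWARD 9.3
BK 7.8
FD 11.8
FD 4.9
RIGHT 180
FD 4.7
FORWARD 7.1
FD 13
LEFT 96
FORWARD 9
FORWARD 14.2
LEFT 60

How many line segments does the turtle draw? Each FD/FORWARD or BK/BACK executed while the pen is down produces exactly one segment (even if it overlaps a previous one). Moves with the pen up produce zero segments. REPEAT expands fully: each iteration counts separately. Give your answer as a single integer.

Answer: 9

Derivation:
Executing turtle program step by step:
Start: pos=(0,0), heading=0, pen down
LT 150: heading 0 -> 150
FD 9.3: (0,0) -> (-8.054,4.65) [heading=150, draw]
BK 7.8: (-8.054,4.65) -> (-1.299,0.75) [heading=150, draw]
FD 11.8: (-1.299,0.75) -> (-11.518,6.65) [heading=150, draw]
FD 4.9: (-11.518,6.65) -> (-15.762,9.1) [heading=150, draw]
RT 180: heading 150 -> 330
FD 4.7: (-15.762,9.1) -> (-11.691,6.75) [heading=330, draw]
FD 7.1: (-11.691,6.75) -> (-5.543,3.2) [heading=330, draw]
FD 13: (-5.543,3.2) -> (5.716,-3.3) [heading=330, draw]
LT 96: heading 330 -> 66
FD 9: (5.716,-3.3) -> (9.376,4.922) [heading=66, draw]
FD 14.2: (9.376,4.922) -> (15.152,17.894) [heading=66, draw]
LT 60: heading 66 -> 126
Final: pos=(15.152,17.894), heading=126, 9 segment(s) drawn
Segments drawn: 9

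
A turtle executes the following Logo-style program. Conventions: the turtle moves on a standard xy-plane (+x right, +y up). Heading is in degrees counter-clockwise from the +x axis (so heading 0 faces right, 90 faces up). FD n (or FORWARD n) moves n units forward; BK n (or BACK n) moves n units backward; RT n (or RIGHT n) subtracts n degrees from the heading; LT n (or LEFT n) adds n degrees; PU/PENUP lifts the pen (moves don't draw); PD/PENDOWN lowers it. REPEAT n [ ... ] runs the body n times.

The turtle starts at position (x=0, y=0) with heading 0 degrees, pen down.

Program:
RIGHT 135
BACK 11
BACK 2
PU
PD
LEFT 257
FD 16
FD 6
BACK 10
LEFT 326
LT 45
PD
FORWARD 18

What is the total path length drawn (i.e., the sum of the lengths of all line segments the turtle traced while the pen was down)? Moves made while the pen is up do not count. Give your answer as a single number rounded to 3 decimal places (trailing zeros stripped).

Executing turtle program step by step:
Start: pos=(0,0), heading=0, pen down
RT 135: heading 0 -> 225
BK 11: (0,0) -> (7.778,7.778) [heading=225, draw]
BK 2: (7.778,7.778) -> (9.192,9.192) [heading=225, draw]
PU: pen up
PD: pen down
LT 257: heading 225 -> 122
FD 16: (9.192,9.192) -> (0.714,22.761) [heading=122, draw]
FD 6: (0.714,22.761) -> (-2.466,27.849) [heading=122, draw]
BK 10: (-2.466,27.849) -> (2.833,19.369) [heading=122, draw]
LT 326: heading 122 -> 88
LT 45: heading 88 -> 133
PD: pen down
FD 18: (2.833,19.369) -> (-9.443,32.533) [heading=133, draw]
Final: pos=(-9.443,32.533), heading=133, 6 segment(s) drawn

Segment lengths:
  seg 1: (0,0) -> (7.778,7.778), length = 11
  seg 2: (7.778,7.778) -> (9.192,9.192), length = 2
  seg 3: (9.192,9.192) -> (0.714,22.761), length = 16
  seg 4: (0.714,22.761) -> (-2.466,27.849), length = 6
  seg 5: (-2.466,27.849) -> (2.833,19.369), length = 10
  seg 6: (2.833,19.369) -> (-9.443,32.533), length = 18
Total = 63

Answer: 63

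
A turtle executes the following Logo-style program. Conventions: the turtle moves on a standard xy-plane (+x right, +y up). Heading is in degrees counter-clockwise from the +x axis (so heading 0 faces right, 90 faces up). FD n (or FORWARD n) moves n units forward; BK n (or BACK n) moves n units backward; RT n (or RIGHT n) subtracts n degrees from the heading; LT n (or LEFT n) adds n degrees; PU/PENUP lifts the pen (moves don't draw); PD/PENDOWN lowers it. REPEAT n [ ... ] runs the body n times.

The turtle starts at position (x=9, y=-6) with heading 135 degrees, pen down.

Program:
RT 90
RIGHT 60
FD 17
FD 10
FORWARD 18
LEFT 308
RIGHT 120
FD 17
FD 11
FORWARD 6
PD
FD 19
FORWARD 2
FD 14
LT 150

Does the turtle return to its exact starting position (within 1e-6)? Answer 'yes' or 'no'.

Executing turtle program step by step:
Start: pos=(9,-6), heading=135, pen down
RT 90: heading 135 -> 45
RT 60: heading 45 -> 345
FD 17: (9,-6) -> (25.421,-10.4) [heading=345, draw]
FD 10: (25.421,-10.4) -> (35.08,-12.988) [heading=345, draw]
FD 18: (35.08,-12.988) -> (52.467,-17.647) [heading=345, draw]
LT 308: heading 345 -> 293
RT 120: heading 293 -> 173
FD 17: (52.467,-17.647) -> (35.593,-15.575) [heading=173, draw]
FD 11: (35.593,-15.575) -> (24.675,-14.235) [heading=173, draw]
FD 6: (24.675,-14.235) -> (18.72,-13.503) [heading=173, draw]
PD: pen down
FD 19: (18.72,-13.503) -> (-0.138,-11.188) [heading=173, draw]
FD 2: (-0.138,-11.188) -> (-2.123,-10.944) [heading=173, draw]
FD 14: (-2.123,-10.944) -> (-16.019,-9.238) [heading=173, draw]
LT 150: heading 173 -> 323
Final: pos=(-16.019,-9.238), heading=323, 9 segment(s) drawn

Start position: (9, -6)
Final position: (-16.019, -9.238)
Distance = 25.228; >= 1e-6 -> NOT closed

Answer: no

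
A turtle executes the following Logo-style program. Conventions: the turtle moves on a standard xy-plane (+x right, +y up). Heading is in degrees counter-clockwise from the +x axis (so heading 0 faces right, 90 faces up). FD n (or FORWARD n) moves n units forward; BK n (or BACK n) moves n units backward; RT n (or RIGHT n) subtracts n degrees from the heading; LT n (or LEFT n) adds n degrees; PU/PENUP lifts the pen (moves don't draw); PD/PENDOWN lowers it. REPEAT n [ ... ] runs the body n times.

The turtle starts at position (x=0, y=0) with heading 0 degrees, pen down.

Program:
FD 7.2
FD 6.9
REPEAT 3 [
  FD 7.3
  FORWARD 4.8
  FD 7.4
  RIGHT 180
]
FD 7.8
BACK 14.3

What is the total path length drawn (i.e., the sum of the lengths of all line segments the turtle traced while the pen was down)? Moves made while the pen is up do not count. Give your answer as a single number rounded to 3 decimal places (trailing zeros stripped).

Answer: 94.7

Derivation:
Executing turtle program step by step:
Start: pos=(0,0), heading=0, pen down
FD 7.2: (0,0) -> (7.2,0) [heading=0, draw]
FD 6.9: (7.2,0) -> (14.1,0) [heading=0, draw]
REPEAT 3 [
  -- iteration 1/3 --
  FD 7.3: (14.1,0) -> (21.4,0) [heading=0, draw]
  FD 4.8: (21.4,0) -> (26.2,0) [heading=0, draw]
  FD 7.4: (26.2,0) -> (33.6,0) [heading=0, draw]
  RT 180: heading 0 -> 180
  -- iteration 2/3 --
  FD 7.3: (33.6,0) -> (26.3,0) [heading=180, draw]
  FD 4.8: (26.3,0) -> (21.5,0) [heading=180, draw]
  FD 7.4: (21.5,0) -> (14.1,0) [heading=180, draw]
  RT 180: heading 180 -> 0
  -- iteration 3/3 --
  FD 7.3: (14.1,0) -> (21.4,0) [heading=0, draw]
  FD 4.8: (21.4,0) -> (26.2,0) [heading=0, draw]
  FD 7.4: (26.2,0) -> (33.6,0) [heading=0, draw]
  RT 180: heading 0 -> 180
]
FD 7.8: (33.6,0) -> (25.8,0) [heading=180, draw]
BK 14.3: (25.8,0) -> (40.1,0) [heading=180, draw]
Final: pos=(40.1,0), heading=180, 13 segment(s) drawn

Segment lengths:
  seg 1: (0,0) -> (7.2,0), length = 7.2
  seg 2: (7.2,0) -> (14.1,0), length = 6.9
  seg 3: (14.1,0) -> (21.4,0), length = 7.3
  seg 4: (21.4,0) -> (26.2,0), length = 4.8
  seg 5: (26.2,0) -> (33.6,0), length = 7.4
  seg 6: (33.6,0) -> (26.3,0), length = 7.3
  seg 7: (26.3,0) -> (21.5,0), length = 4.8
  seg 8: (21.5,0) -> (14.1,0), length = 7.4
  seg 9: (14.1,0) -> (21.4,0), length = 7.3
  seg 10: (21.4,0) -> (26.2,0), length = 4.8
  seg 11: (26.2,0) -> (33.6,0), length = 7.4
  seg 12: (33.6,0) -> (25.8,0), length = 7.8
  seg 13: (25.8,0) -> (40.1,0), length = 14.3
Total = 94.7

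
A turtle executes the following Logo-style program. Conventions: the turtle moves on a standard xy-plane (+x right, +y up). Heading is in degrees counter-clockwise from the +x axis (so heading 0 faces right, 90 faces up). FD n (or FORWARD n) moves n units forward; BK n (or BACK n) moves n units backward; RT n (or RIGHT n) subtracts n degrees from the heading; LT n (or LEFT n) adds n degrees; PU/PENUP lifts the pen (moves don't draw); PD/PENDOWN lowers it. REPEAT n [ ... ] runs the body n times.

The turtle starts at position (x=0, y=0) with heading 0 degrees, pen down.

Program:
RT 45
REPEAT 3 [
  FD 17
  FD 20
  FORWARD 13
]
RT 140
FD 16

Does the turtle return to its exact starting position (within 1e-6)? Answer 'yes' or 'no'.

Executing turtle program step by step:
Start: pos=(0,0), heading=0, pen down
RT 45: heading 0 -> 315
REPEAT 3 [
  -- iteration 1/3 --
  FD 17: (0,0) -> (12.021,-12.021) [heading=315, draw]
  FD 20: (12.021,-12.021) -> (26.163,-26.163) [heading=315, draw]
  FD 13: (26.163,-26.163) -> (35.355,-35.355) [heading=315, draw]
  -- iteration 2/3 --
  FD 17: (35.355,-35.355) -> (47.376,-47.376) [heading=315, draw]
  FD 20: (47.376,-47.376) -> (61.518,-61.518) [heading=315, draw]
  FD 13: (61.518,-61.518) -> (70.711,-70.711) [heading=315, draw]
  -- iteration 3/3 --
  FD 17: (70.711,-70.711) -> (82.731,-82.731) [heading=315, draw]
  FD 20: (82.731,-82.731) -> (96.874,-96.874) [heading=315, draw]
  FD 13: (96.874,-96.874) -> (106.066,-106.066) [heading=315, draw]
]
RT 140: heading 315 -> 175
FD 16: (106.066,-106.066) -> (90.127,-104.672) [heading=175, draw]
Final: pos=(90.127,-104.672), heading=175, 10 segment(s) drawn

Start position: (0, 0)
Final position: (90.127, -104.672)
Distance = 138.127; >= 1e-6 -> NOT closed

Answer: no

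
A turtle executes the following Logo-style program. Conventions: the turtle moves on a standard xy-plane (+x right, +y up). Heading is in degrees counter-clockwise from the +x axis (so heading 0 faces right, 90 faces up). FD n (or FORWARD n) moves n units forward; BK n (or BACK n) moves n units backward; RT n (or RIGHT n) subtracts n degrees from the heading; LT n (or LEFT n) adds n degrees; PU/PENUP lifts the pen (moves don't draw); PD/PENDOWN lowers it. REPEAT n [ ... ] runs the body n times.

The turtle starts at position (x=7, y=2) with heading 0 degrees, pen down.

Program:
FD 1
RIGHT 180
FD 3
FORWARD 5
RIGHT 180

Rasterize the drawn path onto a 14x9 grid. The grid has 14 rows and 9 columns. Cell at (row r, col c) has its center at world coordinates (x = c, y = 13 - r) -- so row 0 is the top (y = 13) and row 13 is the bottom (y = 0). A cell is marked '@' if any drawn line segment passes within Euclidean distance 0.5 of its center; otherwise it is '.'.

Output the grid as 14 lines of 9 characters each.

Segment 0: (7,2) -> (8,2)
Segment 1: (8,2) -> (5,2)
Segment 2: (5,2) -> (0,2)

Answer: .........
.........
.........
.........
.........
.........
.........
.........
.........
.........
.........
@@@@@@@@@
.........
.........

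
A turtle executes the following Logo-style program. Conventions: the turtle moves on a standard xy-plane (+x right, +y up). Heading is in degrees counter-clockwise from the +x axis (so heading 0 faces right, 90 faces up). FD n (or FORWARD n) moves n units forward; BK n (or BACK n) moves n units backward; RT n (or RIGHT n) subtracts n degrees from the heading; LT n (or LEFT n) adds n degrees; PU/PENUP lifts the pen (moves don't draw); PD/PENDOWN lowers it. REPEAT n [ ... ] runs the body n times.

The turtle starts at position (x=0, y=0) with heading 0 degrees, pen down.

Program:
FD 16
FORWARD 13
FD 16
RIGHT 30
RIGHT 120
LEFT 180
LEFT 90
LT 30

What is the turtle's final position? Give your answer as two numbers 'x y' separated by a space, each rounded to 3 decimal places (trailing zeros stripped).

Executing turtle program step by step:
Start: pos=(0,0), heading=0, pen down
FD 16: (0,0) -> (16,0) [heading=0, draw]
FD 13: (16,0) -> (29,0) [heading=0, draw]
FD 16: (29,0) -> (45,0) [heading=0, draw]
RT 30: heading 0 -> 330
RT 120: heading 330 -> 210
LT 180: heading 210 -> 30
LT 90: heading 30 -> 120
LT 30: heading 120 -> 150
Final: pos=(45,0), heading=150, 3 segment(s) drawn

Answer: 45 0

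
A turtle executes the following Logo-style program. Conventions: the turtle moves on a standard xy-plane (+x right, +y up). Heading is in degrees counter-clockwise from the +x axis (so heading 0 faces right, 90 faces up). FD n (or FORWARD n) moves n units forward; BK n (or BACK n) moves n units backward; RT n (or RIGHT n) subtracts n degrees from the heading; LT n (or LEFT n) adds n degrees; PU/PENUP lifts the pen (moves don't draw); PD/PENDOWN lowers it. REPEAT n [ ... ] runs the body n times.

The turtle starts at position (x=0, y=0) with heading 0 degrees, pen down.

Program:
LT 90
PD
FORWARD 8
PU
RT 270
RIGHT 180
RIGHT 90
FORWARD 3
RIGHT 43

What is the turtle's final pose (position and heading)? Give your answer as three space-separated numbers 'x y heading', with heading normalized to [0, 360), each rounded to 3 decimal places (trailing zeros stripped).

Executing turtle program step by step:
Start: pos=(0,0), heading=0, pen down
LT 90: heading 0 -> 90
PD: pen down
FD 8: (0,0) -> (0,8) [heading=90, draw]
PU: pen up
RT 270: heading 90 -> 180
RT 180: heading 180 -> 0
RT 90: heading 0 -> 270
FD 3: (0,8) -> (0,5) [heading=270, move]
RT 43: heading 270 -> 227
Final: pos=(0,5), heading=227, 1 segment(s) drawn

Answer: 0 5 227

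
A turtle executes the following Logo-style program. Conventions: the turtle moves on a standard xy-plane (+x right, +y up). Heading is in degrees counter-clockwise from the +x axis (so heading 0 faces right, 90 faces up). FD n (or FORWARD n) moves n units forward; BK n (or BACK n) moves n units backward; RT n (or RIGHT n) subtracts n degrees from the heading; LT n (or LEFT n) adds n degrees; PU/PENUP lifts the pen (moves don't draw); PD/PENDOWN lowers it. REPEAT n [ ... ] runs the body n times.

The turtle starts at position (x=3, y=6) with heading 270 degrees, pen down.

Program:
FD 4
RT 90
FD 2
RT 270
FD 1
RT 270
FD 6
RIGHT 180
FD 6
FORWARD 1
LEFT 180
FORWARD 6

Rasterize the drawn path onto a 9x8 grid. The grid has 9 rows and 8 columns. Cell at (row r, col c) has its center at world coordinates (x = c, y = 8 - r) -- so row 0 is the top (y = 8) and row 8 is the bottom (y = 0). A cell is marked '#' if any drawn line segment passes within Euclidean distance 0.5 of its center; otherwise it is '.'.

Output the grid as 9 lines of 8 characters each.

Answer: ........
........
...#....
...#....
...#....
...#....
.###....
########
........

Derivation:
Segment 0: (3,6) -> (3,2)
Segment 1: (3,2) -> (1,2)
Segment 2: (1,2) -> (1,1)
Segment 3: (1,1) -> (7,1)
Segment 4: (7,1) -> (1,1)
Segment 5: (1,1) -> (-0,1)
Segment 6: (-0,1) -> (6,1)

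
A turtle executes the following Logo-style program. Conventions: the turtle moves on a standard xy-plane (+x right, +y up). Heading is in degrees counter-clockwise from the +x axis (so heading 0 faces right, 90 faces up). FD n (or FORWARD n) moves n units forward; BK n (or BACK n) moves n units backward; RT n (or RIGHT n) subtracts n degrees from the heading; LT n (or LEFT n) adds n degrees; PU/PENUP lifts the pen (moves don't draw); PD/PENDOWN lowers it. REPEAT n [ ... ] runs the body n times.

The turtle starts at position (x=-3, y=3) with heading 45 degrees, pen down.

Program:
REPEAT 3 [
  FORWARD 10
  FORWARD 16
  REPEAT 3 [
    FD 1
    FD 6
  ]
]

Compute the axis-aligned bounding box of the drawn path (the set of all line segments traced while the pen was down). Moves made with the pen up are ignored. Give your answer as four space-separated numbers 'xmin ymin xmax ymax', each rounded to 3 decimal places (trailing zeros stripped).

Answer: -3 3 96.702 102.702

Derivation:
Executing turtle program step by step:
Start: pos=(-3,3), heading=45, pen down
REPEAT 3 [
  -- iteration 1/3 --
  FD 10: (-3,3) -> (4.071,10.071) [heading=45, draw]
  FD 16: (4.071,10.071) -> (15.385,21.385) [heading=45, draw]
  REPEAT 3 [
    -- iteration 1/3 --
    FD 1: (15.385,21.385) -> (16.092,22.092) [heading=45, draw]
    FD 6: (16.092,22.092) -> (20.335,26.335) [heading=45, draw]
    -- iteration 2/3 --
    FD 1: (20.335,26.335) -> (21.042,27.042) [heading=45, draw]
    FD 6: (21.042,27.042) -> (25.284,31.284) [heading=45, draw]
    -- iteration 3/3 --
    FD 1: (25.284,31.284) -> (25.991,31.991) [heading=45, draw]
    FD 6: (25.991,31.991) -> (30.234,36.234) [heading=45, draw]
  ]
  -- iteration 2/3 --
  FD 10: (30.234,36.234) -> (37.305,43.305) [heading=45, draw]
  FD 16: (37.305,43.305) -> (48.619,54.619) [heading=45, draw]
  REPEAT 3 [
    -- iteration 1/3 --
    FD 1: (48.619,54.619) -> (49.326,55.326) [heading=45, draw]
    FD 6: (49.326,55.326) -> (53.569,59.569) [heading=45, draw]
    -- iteration 2/3 --
    FD 1: (53.569,59.569) -> (54.276,60.276) [heading=45, draw]
    FD 6: (54.276,60.276) -> (58.518,64.518) [heading=45, draw]
    -- iteration 3/3 --
    FD 1: (58.518,64.518) -> (59.225,65.225) [heading=45, draw]
    FD 6: (59.225,65.225) -> (63.468,69.468) [heading=45, draw]
  ]
  -- iteration 3/3 --
  FD 10: (63.468,69.468) -> (70.539,76.539) [heading=45, draw]
  FD 16: (70.539,76.539) -> (81.853,87.853) [heading=45, draw]
  REPEAT 3 [
    -- iteration 1/3 --
    FD 1: (81.853,87.853) -> (82.56,88.56) [heading=45, draw]
    FD 6: (82.56,88.56) -> (86.803,92.803) [heading=45, draw]
    -- iteration 2/3 --
    FD 1: (86.803,92.803) -> (87.51,93.51) [heading=45, draw]
    FD 6: (87.51,93.51) -> (91.752,97.752) [heading=45, draw]
    -- iteration 3/3 --
    FD 1: (91.752,97.752) -> (92.459,98.459) [heading=45, draw]
    FD 6: (92.459,98.459) -> (96.702,102.702) [heading=45, draw]
  ]
]
Final: pos=(96.702,102.702), heading=45, 24 segment(s) drawn

Segment endpoints: x in {-3, 4.071, 15.385, 16.092, 20.335, 21.042, 25.284, 25.991, 30.234, 37.305, 48.619, 49.326, 53.569, 54.276, 58.518, 59.225, 63.468, 70.539, 81.853, 82.56, 86.803, 87.51, 91.752, 92.459, 96.702}, y in {3, 10.071, 21.385, 22.092, 26.335, 27.042, 31.284, 31.991, 36.234, 43.305, 54.619, 55.326, 59.569, 60.276, 64.518, 65.225, 69.468, 76.539, 87.853, 88.56, 92.803, 93.51, 97.752, 98.459, 102.702}
xmin=-3, ymin=3, xmax=96.702, ymax=102.702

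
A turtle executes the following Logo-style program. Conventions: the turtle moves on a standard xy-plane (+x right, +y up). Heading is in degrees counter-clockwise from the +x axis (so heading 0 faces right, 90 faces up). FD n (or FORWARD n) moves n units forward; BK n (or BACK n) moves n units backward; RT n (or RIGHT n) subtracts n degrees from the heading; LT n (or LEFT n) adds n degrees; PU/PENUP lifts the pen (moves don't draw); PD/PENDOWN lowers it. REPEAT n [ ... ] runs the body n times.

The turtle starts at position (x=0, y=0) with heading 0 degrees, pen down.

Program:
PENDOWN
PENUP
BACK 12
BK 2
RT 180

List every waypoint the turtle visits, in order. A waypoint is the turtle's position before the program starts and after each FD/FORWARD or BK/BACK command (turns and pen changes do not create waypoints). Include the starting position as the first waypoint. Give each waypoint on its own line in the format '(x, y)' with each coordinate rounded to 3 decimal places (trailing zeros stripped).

Answer: (0, 0)
(-12, 0)
(-14, 0)

Derivation:
Executing turtle program step by step:
Start: pos=(0,0), heading=0, pen down
PD: pen down
PU: pen up
BK 12: (0,0) -> (-12,0) [heading=0, move]
BK 2: (-12,0) -> (-14,0) [heading=0, move]
RT 180: heading 0 -> 180
Final: pos=(-14,0), heading=180, 0 segment(s) drawn
Waypoints (3 total):
(0, 0)
(-12, 0)
(-14, 0)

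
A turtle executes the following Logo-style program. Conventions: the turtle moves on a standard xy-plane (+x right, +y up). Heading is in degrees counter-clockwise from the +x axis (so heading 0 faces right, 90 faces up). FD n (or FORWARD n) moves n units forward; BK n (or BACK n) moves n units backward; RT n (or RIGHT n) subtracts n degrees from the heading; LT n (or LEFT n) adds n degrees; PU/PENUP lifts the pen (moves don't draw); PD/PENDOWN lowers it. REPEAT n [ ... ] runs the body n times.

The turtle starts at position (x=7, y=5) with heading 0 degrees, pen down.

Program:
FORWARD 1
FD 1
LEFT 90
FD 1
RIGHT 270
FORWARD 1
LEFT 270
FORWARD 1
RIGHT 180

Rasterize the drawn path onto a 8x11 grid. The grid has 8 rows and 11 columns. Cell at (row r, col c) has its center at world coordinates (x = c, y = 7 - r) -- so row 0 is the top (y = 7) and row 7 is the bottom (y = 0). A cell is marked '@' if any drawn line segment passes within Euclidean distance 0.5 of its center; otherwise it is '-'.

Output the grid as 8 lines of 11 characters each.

Answer: --------@--
--------@@-
-------@@@-
-----------
-----------
-----------
-----------
-----------

Derivation:
Segment 0: (7,5) -> (8,5)
Segment 1: (8,5) -> (9,5)
Segment 2: (9,5) -> (9,6)
Segment 3: (9,6) -> (8,6)
Segment 4: (8,6) -> (8,7)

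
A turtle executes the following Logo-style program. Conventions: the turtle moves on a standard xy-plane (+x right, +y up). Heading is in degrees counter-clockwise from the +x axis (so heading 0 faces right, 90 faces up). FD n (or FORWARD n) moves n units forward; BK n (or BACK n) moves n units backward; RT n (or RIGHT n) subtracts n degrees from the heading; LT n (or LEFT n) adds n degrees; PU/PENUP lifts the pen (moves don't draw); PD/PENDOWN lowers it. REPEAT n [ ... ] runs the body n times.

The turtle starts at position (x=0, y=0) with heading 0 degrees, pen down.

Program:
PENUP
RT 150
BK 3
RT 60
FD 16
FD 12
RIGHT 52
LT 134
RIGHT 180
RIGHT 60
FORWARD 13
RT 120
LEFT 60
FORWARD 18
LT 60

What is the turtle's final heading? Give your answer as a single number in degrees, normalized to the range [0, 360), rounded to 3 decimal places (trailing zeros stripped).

Executing turtle program step by step:
Start: pos=(0,0), heading=0, pen down
PU: pen up
RT 150: heading 0 -> 210
BK 3: (0,0) -> (2.598,1.5) [heading=210, move]
RT 60: heading 210 -> 150
FD 16: (2.598,1.5) -> (-11.258,9.5) [heading=150, move]
FD 12: (-11.258,9.5) -> (-21.651,15.5) [heading=150, move]
RT 52: heading 150 -> 98
LT 134: heading 98 -> 232
RT 180: heading 232 -> 52
RT 60: heading 52 -> 352
FD 13: (-21.651,15.5) -> (-8.777,13.691) [heading=352, move]
RT 120: heading 352 -> 232
LT 60: heading 232 -> 292
FD 18: (-8.777,13.691) -> (-2.034,-2.999) [heading=292, move]
LT 60: heading 292 -> 352
Final: pos=(-2.034,-2.999), heading=352, 0 segment(s) drawn

Answer: 352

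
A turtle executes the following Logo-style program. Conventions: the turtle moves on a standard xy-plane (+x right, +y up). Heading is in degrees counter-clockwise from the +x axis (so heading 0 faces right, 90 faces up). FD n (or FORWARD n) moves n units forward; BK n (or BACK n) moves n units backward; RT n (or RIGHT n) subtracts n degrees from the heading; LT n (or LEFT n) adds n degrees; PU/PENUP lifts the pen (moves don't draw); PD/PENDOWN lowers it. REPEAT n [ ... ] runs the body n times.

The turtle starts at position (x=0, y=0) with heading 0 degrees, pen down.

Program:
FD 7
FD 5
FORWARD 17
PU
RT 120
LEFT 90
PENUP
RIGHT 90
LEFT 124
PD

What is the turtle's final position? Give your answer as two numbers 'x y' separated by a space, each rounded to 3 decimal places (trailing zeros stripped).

Executing turtle program step by step:
Start: pos=(0,0), heading=0, pen down
FD 7: (0,0) -> (7,0) [heading=0, draw]
FD 5: (7,0) -> (12,0) [heading=0, draw]
FD 17: (12,0) -> (29,0) [heading=0, draw]
PU: pen up
RT 120: heading 0 -> 240
LT 90: heading 240 -> 330
PU: pen up
RT 90: heading 330 -> 240
LT 124: heading 240 -> 4
PD: pen down
Final: pos=(29,0), heading=4, 3 segment(s) drawn

Answer: 29 0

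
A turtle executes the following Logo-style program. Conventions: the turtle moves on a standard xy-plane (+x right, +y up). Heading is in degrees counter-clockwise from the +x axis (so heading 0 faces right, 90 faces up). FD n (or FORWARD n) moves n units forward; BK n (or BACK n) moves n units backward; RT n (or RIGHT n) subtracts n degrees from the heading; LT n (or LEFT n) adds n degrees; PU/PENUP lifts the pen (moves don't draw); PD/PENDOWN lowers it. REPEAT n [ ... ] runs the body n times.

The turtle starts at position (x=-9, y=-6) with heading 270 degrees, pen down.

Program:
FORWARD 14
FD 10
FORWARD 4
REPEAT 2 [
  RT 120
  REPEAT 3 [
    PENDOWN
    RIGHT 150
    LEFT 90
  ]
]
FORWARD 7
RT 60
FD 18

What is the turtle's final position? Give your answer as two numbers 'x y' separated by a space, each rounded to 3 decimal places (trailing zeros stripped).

Executing turtle program step by step:
Start: pos=(-9,-6), heading=270, pen down
FD 14: (-9,-6) -> (-9,-20) [heading=270, draw]
FD 10: (-9,-20) -> (-9,-30) [heading=270, draw]
FD 4: (-9,-30) -> (-9,-34) [heading=270, draw]
REPEAT 2 [
  -- iteration 1/2 --
  RT 120: heading 270 -> 150
  REPEAT 3 [
    -- iteration 1/3 --
    PD: pen down
    RT 150: heading 150 -> 0
    LT 90: heading 0 -> 90
    -- iteration 2/3 --
    PD: pen down
    RT 150: heading 90 -> 300
    LT 90: heading 300 -> 30
    -- iteration 3/3 --
    PD: pen down
    RT 150: heading 30 -> 240
    LT 90: heading 240 -> 330
  ]
  -- iteration 2/2 --
  RT 120: heading 330 -> 210
  REPEAT 3 [
    -- iteration 1/3 --
    PD: pen down
    RT 150: heading 210 -> 60
    LT 90: heading 60 -> 150
    -- iteration 2/3 --
    PD: pen down
    RT 150: heading 150 -> 0
    LT 90: heading 0 -> 90
    -- iteration 3/3 --
    PD: pen down
    RT 150: heading 90 -> 300
    LT 90: heading 300 -> 30
  ]
]
FD 7: (-9,-34) -> (-2.938,-30.5) [heading=30, draw]
RT 60: heading 30 -> 330
FD 18: (-2.938,-30.5) -> (12.651,-39.5) [heading=330, draw]
Final: pos=(12.651,-39.5), heading=330, 5 segment(s) drawn

Answer: 12.651 -39.5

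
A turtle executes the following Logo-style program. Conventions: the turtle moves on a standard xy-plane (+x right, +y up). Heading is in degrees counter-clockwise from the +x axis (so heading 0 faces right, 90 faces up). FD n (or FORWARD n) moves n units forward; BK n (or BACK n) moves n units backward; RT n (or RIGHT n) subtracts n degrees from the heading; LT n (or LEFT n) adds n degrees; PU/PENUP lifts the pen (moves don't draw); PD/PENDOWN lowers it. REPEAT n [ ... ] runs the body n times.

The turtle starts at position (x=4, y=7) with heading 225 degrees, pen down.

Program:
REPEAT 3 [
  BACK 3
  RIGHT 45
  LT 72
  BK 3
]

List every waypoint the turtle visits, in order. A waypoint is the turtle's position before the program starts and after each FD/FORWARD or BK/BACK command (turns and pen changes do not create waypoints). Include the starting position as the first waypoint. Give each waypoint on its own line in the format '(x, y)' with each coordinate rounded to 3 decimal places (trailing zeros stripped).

Answer: (4, 7)
(6.121, 9.121)
(7.048, 11.974)
(7.975, 14.828)
(7.506, 17.791)
(7.037, 20.754)
(5.273, 23.181)

Derivation:
Executing turtle program step by step:
Start: pos=(4,7), heading=225, pen down
REPEAT 3 [
  -- iteration 1/3 --
  BK 3: (4,7) -> (6.121,9.121) [heading=225, draw]
  RT 45: heading 225 -> 180
  LT 72: heading 180 -> 252
  BK 3: (6.121,9.121) -> (7.048,11.974) [heading=252, draw]
  -- iteration 2/3 --
  BK 3: (7.048,11.974) -> (7.975,14.828) [heading=252, draw]
  RT 45: heading 252 -> 207
  LT 72: heading 207 -> 279
  BK 3: (7.975,14.828) -> (7.506,17.791) [heading=279, draw]
  -- iteration 3/3 --
  BK 3: (7.506,17.791) -> (7.037,20.754) [heading=279, draw]
  RT 45: heading 279 -> 234
  LT 72: heading 234 -> 306
  BK 3: (7.037,20.754) -> (5.273,23.181) [heading=306, draw]
]
Final: pos=(5.273,23.181), heading=306, 6 segment(s) drawn
Waypoints (7 total):
(4, 7)
(6.121, 9.121)
(7.048, 11.974)
(7.975, 14.828)
(7.506, 17.791)
(7.037, 20.754)
(5.273, 23.181)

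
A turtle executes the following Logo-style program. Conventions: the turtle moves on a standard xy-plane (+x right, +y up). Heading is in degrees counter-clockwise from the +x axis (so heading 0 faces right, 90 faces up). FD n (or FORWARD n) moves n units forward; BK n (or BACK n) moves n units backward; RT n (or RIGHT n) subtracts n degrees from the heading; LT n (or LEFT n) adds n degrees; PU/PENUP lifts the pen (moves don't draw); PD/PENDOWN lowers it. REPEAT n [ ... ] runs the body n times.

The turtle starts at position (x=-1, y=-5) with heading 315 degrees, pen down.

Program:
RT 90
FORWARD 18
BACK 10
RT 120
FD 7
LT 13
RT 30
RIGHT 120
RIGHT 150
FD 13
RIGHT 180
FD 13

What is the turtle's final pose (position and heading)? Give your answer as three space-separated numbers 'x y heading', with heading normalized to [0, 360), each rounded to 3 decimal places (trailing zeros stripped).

Answer: -8.469 -3.895 358

Derivation:
Executing turtle program step by step:
Start: pos=(-1,-5), heading=315, pen down
RT 90: heading 315 -> 225
FD 18: (-1,-5) -> (-13.728,-17.728) [heading=225, draw]
BK 10: (-13.728,-17.728) -> (-6.657,-10.657) [heading=225, draw]
RT 120: heading 225 -> 105
FD 7: (-6.657,-10.657) -> (-8.469,-3.895) [heading=105, draw]
LT 13: heading 105 -> 118
RT 30: heading 118 -> 88
RT 120: heading 88 -> 328
RT 150: heading 328 -> 178
FD 13: (-8.469,-3.895) -> (-21.461,-3.442) [heading=178, draw]
RT 180: heading 178 -> 358
FD 13: (-21.461,-3.442) -> (-8.469,-3.895) [heading=358, draw]
Final: pos=(-8.469,-3.895), heading=358, 5 segment(s) drawn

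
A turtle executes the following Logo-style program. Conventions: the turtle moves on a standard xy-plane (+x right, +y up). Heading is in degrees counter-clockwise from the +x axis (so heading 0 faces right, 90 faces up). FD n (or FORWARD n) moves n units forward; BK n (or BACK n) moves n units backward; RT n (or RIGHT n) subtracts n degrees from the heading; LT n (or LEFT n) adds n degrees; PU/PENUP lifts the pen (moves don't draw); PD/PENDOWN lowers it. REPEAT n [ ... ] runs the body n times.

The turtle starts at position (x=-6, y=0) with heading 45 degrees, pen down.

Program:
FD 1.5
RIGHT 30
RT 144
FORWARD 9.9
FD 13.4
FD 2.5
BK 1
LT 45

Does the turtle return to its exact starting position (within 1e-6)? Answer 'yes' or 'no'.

Executing turtle program step by step:
Start: pos=(-6,0), heading=45, pen down
FD 1.5: (-6,0) -> (-4.939,1.061) [heading=45, draw]
RT 30: heading 45 -> 15
RT 144: heading 15 -> 231
FD 9.9: (-4.939,1.061) -> (-11.17,-6.633) [heading=231, draw]
FD 13.4: (-11.17,-6.633) -> (-19.603,-17.047) [heading=231, draw]
FD 2.5: (-19.603,-17.047) -> (-21.176,-18.99) [heading=231, draw]
BK 1: (-21.176,-18.99) -> (-20.546,-18.213) [heading=231, draw]
LT 45: heading 231 -> 276
Final: pos=(-20.546,-18.213), heading=276, 5 segment(s) drawn

Start position: (-6, 0)
Final position: (-20.546, -18.213)
Distance = 23.309; >= 1e-6 -> NOT closed

Answer: no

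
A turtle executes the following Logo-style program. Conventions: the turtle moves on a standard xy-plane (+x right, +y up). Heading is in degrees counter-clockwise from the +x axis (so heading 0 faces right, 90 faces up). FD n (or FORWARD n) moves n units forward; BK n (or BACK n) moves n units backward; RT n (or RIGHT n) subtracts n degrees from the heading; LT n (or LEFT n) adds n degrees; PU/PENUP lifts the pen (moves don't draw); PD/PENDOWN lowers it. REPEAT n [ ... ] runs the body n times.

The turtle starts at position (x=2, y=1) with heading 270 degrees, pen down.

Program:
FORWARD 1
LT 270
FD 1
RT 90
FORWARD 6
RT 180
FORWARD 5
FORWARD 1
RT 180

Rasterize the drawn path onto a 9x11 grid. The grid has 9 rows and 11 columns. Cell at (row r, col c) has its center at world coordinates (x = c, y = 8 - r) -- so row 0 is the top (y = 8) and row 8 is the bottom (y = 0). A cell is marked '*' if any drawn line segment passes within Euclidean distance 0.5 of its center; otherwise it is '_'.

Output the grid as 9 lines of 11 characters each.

Answer: ___________
___________
_*_________
_*_________
_*_________
_*_________
_*_________
_**________
_**________

Derivation:
Segment 0: (2,1) -> (2,0)
Segment 1: (2,0) -> (1,0)
Segment 2: (1,0) -> (1,6)
Segment 3: (1,6) -> (1,1)
Segment 4: (1,1) -> (1,0)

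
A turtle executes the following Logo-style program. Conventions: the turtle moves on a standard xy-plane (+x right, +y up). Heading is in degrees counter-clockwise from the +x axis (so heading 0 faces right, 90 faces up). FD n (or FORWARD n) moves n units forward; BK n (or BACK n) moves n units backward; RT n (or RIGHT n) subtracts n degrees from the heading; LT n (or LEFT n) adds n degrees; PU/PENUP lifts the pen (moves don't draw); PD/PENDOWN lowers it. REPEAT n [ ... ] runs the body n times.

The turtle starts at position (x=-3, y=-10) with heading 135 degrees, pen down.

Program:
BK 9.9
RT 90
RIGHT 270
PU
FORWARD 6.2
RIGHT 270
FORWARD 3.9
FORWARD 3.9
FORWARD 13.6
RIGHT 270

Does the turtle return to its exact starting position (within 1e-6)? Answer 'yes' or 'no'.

Executing turtle program step by step:
Start: pos=(-3,-10), heading=135, pen down
BK 9.9: (-3,-10) -> (4,-17) [heading=135, draw]
RT 90: heading 135 -> 45
RT 270: heading 45 -> 135
PU: pen up
FD 6.2: (4,-17) -> (-0.384,-12.616) [heading=135, move]
RT 270: heading 135 -> 225
FD 3.9: (-0.384,-12.616) -> (-3.141,-15.374) [heading=225, move]
FD 3.9: (-3.141,-15.374) -> (-5.899,-18.132) [heading=225, move]
FD 13.6: (-5.899,-18.132) -> (-15.516,-27.748) [heading=225, move]
RT 270: heading 225 -> 315
Final: pos=(-15.516,-27.748), heading=315, 1 segment(s) drawn

Start position: (-3, -10)
Final position: (-15.516, -27.748)
Distance = 21.718; >= 1e-6 -> NOT closed

Answer: no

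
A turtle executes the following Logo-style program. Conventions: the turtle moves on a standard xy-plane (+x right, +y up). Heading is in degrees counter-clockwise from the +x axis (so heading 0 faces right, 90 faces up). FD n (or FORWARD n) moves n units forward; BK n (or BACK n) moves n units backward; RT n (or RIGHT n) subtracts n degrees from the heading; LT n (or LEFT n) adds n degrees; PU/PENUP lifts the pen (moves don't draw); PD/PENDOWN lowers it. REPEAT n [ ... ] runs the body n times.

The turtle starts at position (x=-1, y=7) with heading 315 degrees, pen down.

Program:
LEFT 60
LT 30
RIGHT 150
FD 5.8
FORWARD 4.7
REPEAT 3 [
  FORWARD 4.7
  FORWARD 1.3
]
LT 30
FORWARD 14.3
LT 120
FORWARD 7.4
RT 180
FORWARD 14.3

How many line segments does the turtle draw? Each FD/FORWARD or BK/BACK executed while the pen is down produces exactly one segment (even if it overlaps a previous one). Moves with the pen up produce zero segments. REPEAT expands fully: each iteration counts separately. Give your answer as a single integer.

Answer: 11

Derivation:
Executing turtle program step by step:
Start: pos=(-1,7), heading=315, pen down
LT 60: heading 315 -> 15
LT 30: heading 15 -> 45
RT 150: heading 45 -> 255
FD 5.8: (-1,7) -> (-2.501,1.398) [heading=255, draw]
FD 4.7: (-2.501,1.398) -> (-3.718,-3.142) [heading=255, draw]
REPEAT 3 [
  -- iteration 1/3 --
  FD 4.7: (-3.718,-3.142) -> (-4.934,-7.682) [heading=255, draw]
  FD 1.3: (-4.934,-7.682) -> (-5.271,-8.938) [heading=255, draw]
  -- iteration 2/3 --
  FD 4.7: (-5.271,-8.938) -> (-6.487,-13.478) [heading=255, draw]
  FD 1.3: (-6.487,-13.478) -> (-6.823,-14.733) [heading=255, draw]
  -- iteration 3/3 --
  FD 4.7: (-6.823,-14.733) -> (-8.04,-19.273) [heading=255, draw]
  FD 1.3: (-8.04,-19.273) -> (-8.376,-20.529) [heading=255, draw]
]
LT 30: heading 255 -> 285
FD 14.3: (-8.376,-20.529) -> (-4.675,-34.342) [heading=285, draw]
LT 120: heading 285 -> 45
FD 7.4: (-4.675,-34.342) -> (0.557,-29.109) [heading=45, draw]
RT 180: heading 45 -> 225
FD 14.3: (0.557,-29.109) -> (-9.554,-39.221) [heading=225, draw]
Final: pos=(-9.554,-39.221), heading=225, 11 segment(s) drawn
Segments drawn: 11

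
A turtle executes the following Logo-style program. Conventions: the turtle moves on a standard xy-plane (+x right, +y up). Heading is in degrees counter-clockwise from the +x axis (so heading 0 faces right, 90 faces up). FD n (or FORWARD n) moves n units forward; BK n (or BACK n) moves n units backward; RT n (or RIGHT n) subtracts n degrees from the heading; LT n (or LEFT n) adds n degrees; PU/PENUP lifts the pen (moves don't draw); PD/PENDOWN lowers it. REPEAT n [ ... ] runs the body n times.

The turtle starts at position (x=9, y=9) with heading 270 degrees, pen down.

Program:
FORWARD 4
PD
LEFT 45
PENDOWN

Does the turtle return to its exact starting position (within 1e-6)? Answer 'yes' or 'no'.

Answer: no

Derivation:
Executing turtle program step by step:
Start: pos=(9,9), heading=270, pen down
FD 4: (9,9) -> (9,5) [heading=270, draw]
PD: pen down
LT 45: heading 270 -> 315
PD: pen down
Final: pos=(9,5), heading=315, 1 segment(s) drawn

Start position: (9, 9)
Final position: (9, 5)
Distance = 4; >= 1e-6 -> NOT closed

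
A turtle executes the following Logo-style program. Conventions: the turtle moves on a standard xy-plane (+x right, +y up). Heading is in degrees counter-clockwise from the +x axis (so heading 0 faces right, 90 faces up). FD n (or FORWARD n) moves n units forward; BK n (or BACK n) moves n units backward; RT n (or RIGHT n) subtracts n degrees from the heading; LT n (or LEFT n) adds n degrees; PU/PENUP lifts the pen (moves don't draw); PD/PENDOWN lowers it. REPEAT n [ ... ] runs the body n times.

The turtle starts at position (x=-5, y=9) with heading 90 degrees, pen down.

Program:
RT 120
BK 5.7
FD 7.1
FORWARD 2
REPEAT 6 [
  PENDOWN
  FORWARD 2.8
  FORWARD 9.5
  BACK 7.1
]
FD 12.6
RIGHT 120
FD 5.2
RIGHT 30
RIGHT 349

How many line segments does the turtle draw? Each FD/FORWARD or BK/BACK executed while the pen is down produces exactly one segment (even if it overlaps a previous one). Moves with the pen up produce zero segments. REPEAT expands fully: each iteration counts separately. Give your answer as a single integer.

Executing turtle program step by step:
Start: pos=(-5,9), heading=90, pen down
RT 120: heading 90 -> 330
BK 5.7: (-5,9) -> (-9.936,11.85) [heading=330, draw]
FD 7.1: (-9.936,11.85) -> (-3.788,8.3) [heading=330, draw]
FD 2: (-3.788,8.3) -> (-2.056,7.3) [heading=330, draw]
REPEAT 6 [
  -- iteration 1/6 --
  PD: pen down
  FD 2.8: (-2.056,7.3) -> (0.369,5.9) [heading=330, draw]
  FD 9.5: (0.369,5.9) -> (8.597,1.15) [heading=330, draw]
  BK 7.1: (8.597,1.15) -> (2.448,4.7) [heading=330, draw]
  -- iteration 2/6 --
  PD: pen down
  FD 2.8: (2.448,4.7) -> (4.873,3.3) [heading=330, draw]
  FD 9.5: (4.873,3.3) -> (13.1,-1.45) [heading=330, draw]
  BK 7.1: (13.1,-1.45) -> (6.951,2.1) [heading=330, draw]
  -- iteration 3/6 --
  PD: pen down
  FD 2.8: (6.951,2.1) -> (9.376,0.7) [heading=330, draw]
  FD 9.5: (9.376,0.7) -> (17.603,-4.05) [heading=330, draw]
  BK 7.1: (17.603,-4.05) -> (11.454,-0.5) [heading=330, draw]
  -- iteration 4/6 --
  PD: pen down
  FD 2.8: (11.454,-0.5) -> (13.879,-1.9) [heading=330, draw]
  FD 9.5: (13.879,-1.9) -> (22.107,-6.65) [heading=330, draw]
  BK 7.1: (22.107,-6.65) -> (15.958,-3.1) [heading=330, draw]
  -- iteration 5/6 --
  PD: pen down
  FD 2.8: (15.958,-3.1) -> (18.383,-4.5) [heading=330, draw]
  FD 9.5: (18.383,-4.5) -> (26.61,-9.25) [heading=330, draw]
  BK 7.1: (26.61,-9.25) -> (20.461,-5.7) [heading=330, draw]
  -- iteration 6/6 --
  PD: pen down
  FD 2.8: (20.461,-5.7) -> (22.886,-7.1) [heading=330, draw]
  FD 9.5: (22.886,-7.1) -> (31.113,-11.85) [heading=330, draw]
  BK 7.1: (31.113,-11.85) -> (24.964,-8.3) [heading=330, draw]
]
FD 12.6: (24.964,-8.3) -> (35.876,-14.6) [heading=330, draw]
RT 120: heading 330 -> 210
FD 5.2: (35.876,-14.6) -> (31.373,-17.2) [heading=210, draw]
RT 30: heading 210 -> 180
RT 349: heading 180 -> 191
Final: pos=(31.373,-17.2), heading=191, 23 segment(s) drawn
Segments drawn: 23

Answer: 23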